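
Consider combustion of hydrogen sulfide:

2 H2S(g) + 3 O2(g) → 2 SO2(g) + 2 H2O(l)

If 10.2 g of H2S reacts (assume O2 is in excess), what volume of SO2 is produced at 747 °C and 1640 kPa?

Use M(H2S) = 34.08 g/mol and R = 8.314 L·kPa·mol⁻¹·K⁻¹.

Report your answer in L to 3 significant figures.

1.55 L

n(H2S) = 10.20 / 34.08 = 0.2993 mol
n(SO2) = (2/2) × 0.2993 = 0.2993 mol
V = nRT/P = 0.2993 × 8.314 × 1020.15 / 1640 = 1.548 L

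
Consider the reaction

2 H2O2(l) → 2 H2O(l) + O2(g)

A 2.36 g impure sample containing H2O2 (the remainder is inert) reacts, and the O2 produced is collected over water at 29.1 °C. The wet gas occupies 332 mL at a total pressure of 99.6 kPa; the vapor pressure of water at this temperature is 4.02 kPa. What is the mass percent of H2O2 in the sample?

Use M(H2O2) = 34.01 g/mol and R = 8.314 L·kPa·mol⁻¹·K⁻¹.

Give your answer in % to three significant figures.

P(O2) = 99.6 − 4.02 = 95.58 kPa
n(O2) = PV/RT = (95.58 × 0.3320) / (8.314 × 302.25) = 0.01263 mol
n(H2O2) = (2/1) × 0.01263 = 0.02526 mol
m(H2O2) = 0.02526 × 34.01 = 0.8591 g
%H2O2 = 0.8591 / 2.36 × 100 = 36.40%

36.4 %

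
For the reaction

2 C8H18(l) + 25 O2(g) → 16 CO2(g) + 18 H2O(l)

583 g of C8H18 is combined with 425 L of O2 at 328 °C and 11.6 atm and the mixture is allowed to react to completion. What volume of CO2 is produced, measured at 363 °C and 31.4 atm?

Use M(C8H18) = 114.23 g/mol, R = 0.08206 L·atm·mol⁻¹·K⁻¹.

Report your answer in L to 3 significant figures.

67.9 L

n(C8H18) = 583 / 114.23 = 5.104 mol
n(O2) = PV/RT = (11.6 × 425) / (0.08206 × 601.15) = 99.94 mol
For 5.104 mol C8H18, stoichiometry requires (25/2) × 5.104 = 63.80 mol O2; 99.94 mol is available, so C8H18 is limiting.
n(CO2) = (16/2) × 5.104 = 40.83 mol
V(CO2) = nRT/P = 40.83 × 0.08206 × 636.15 / 31.4 = 67.88 L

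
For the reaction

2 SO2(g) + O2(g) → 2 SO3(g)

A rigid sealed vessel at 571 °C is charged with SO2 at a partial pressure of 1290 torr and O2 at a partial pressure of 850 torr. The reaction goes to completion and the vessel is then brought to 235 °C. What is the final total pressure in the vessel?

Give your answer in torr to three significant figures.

900 torr

With V and T fixed, P_i ∝ n_i, so the mole ratios apply directly to partial pressures at 571 °C.
P(O2) required for 1290 torr of SO2 = (1/2) × 1290 = 645.0 torr; available 850 torr, so SO2 is limiting.
P(O2) remaining = 850 − (1/2) × 1290 = 205.0 torr
P(gaseous products) = (2)/2 × 1290 = 1290 torr
P_total at 571 °C = 205.0 + 1290 = 1495 torr
Scaling to 235 °C: P = 1495 × 508.15/844.15 = 899.9 torr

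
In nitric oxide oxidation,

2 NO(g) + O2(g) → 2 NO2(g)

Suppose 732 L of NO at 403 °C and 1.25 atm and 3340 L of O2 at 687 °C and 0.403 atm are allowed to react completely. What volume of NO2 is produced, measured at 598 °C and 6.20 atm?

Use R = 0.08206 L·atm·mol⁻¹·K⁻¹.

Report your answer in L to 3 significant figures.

n(NO) = PV/RT = (1.25 × 732) / (0.08206 × 676.15) = 16.49 mol
n(O2) = PV/RT = (0.403 × 3340) / (0.08206 × 960.15) = 17.08 mol
For 16.49 mol NO, stoichiometry requires (1/2) × 16.49 = 8.245 mol O2; 17.08 mol is available, so NO is limiting.
n(NO2) = (2/2) × 16.49 = 16.49 mol
V(NO2) = nRT/P = 16.49 × 0.08206 × 871.15 / 6.20 = 190.1 L

190 L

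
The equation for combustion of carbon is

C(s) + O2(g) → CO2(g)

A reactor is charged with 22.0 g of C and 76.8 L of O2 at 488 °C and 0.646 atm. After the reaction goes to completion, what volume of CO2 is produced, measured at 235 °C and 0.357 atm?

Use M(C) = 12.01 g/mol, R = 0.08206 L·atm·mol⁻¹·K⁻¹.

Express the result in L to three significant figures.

n(C) = 22.0 / 12.01 = 1.832 mol
n(O2) = PV/RT = (0.646 × 76.8) / (0.08206 × 761.15) = 0.7943 mol
For 1.832 mol C, stoichiometry requires (1/1) × 1.832 = 1.832 mol O2; 0.7943 mol is available, so O2 is limiting.
n(CO2) = (1/1) × 0.7943 = 0.7943 mol
V(CO2) = nRT/P = 0.7943 × 0.08206 × 508.15 / 0.357 = 92.78 L

92.8 L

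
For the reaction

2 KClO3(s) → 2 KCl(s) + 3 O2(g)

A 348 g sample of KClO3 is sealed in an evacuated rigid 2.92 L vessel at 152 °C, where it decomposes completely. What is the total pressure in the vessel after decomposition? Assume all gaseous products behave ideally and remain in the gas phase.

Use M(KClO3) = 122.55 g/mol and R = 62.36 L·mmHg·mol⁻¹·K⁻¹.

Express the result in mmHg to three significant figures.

n(KClO3) = 348 / 122.55 = 2.840 mol
n(gas produced) = (3/2) × 2.840 = 4.260 mol
P = nRT/V = 4.260 × 62.36 × 425.15 / 2.92 = 38680 mmHg

38700 mmHg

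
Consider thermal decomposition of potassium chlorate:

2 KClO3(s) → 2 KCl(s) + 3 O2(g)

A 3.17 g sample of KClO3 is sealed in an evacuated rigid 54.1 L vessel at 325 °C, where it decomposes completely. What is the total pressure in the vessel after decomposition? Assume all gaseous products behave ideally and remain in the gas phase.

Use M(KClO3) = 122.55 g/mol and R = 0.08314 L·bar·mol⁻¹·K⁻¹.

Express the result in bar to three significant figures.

n(KClO3) = 3.17 / 122.55 = 0.02587 mol
n(gas produced) = (3/2) × 0.02587 = 0.03880 mol
P = nRT/V = 0.03880 × 0.08314 × 598.15 / 54.1 = 0.03567 bar

0.0357 bar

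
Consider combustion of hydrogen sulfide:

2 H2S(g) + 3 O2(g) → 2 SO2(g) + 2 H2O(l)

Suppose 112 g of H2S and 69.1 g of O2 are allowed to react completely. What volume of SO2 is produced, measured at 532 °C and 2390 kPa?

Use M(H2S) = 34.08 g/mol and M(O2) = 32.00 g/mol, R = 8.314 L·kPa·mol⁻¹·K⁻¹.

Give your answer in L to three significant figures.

4.03 L

n(H2S) = 112 / 34.08 = 3.286 mol
n(O2) = 69.1 / 32.00 = 2.159 mol
For 3.286 mol H2S, stoichiometry requires (3/2) × 3.286 = 4.929 mol O2; 2.159 mol is available, so O2 is limiting.
n(SO2) = (2/3) × 2.159 = 1.439 mol
V(SO2) = nRT/P = 1.439 × 8.314 × 805.15 / 2390 = 4.030 L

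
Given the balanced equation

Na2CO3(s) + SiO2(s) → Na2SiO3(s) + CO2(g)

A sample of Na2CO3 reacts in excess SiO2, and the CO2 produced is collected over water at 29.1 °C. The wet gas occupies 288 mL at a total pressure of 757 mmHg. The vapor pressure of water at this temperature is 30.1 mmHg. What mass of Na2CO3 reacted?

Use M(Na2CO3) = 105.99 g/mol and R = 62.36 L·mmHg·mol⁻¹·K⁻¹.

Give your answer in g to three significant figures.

P(CO2) = 757 − 30.1 = 726.9 mmHg
n(CO2) = PV/RT = (726.9 × 0.2880) / (62.36 × 302.25) = 0.01111 mol
n(Na2CO3) = (1/1) × 0.01111 = 0.01111 mol
m(Na2CO3) = 0.01111 × 105.99 = 1.178 g

1.18 g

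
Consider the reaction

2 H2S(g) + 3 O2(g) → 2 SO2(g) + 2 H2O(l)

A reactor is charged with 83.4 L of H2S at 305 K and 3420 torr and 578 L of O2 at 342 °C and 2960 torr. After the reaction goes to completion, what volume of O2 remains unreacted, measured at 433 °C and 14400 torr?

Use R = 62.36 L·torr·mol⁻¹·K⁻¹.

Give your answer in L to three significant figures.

67.6 L

n(H2S) = PV/RT = (3420 × 83.4) / (62.36 × 305) = 15.00 mol
n(O2) = PV/RT = (2960 × 578) / (62.36 × 615.15) = 44.60 mol
For 15.00 mol H2S, stoichiometry requires (3/2) × 15.00 = 22.50 mol O2; 44.60 mol is available, so H2S is limiting.
n(O2) consumed = (3/2) × 15.00 = 22.50 mol; remaining = 44.60 − 22.50 = 22.10 mol
V(O2) = nRT/P = 22.10 × 62.36 × 706.15 / 14400 = 67.58 L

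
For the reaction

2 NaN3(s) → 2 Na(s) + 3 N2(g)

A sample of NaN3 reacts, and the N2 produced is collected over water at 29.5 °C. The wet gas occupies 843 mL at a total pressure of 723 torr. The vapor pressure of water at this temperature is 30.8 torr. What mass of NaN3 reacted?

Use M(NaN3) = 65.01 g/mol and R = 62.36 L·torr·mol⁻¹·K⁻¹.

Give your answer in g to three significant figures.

P(N2) = 723 − 30.8 = 692.2 torr
n(N2) = PV/RT = (692.2 × 0.8430) / (62.36 × 302.65) = 0.03092 mol
n(NaN3) = (2/3) × 0.03092 = 0.02061 mol
m(NaN3) = 0.02061 × 65.01 = 1.340 g

1.34 g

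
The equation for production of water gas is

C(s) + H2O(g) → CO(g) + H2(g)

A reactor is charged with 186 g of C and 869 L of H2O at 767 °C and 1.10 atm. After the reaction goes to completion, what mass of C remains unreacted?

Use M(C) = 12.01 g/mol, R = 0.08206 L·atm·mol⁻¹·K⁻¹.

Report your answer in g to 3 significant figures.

51.5 g

n(C) = 186 / 12.01 = 15.49 mol
n(H2O) = PV/RT = (1.10 × 869) / (0.08206 × 1040.15) = 11.20 mol
For 15.49 mol C, stoichiometry requires (1/1) × 15.49 = 15.49 mol H2O; 11.20 mol is available, so H2O is limiting.
n(C) consumed = (1/1) × 11.20 = 11.20 mol; remaining = 15.49 − 11.20 = 4.290 mol
m(C) = 4.290 × 12.01 = 51.52 g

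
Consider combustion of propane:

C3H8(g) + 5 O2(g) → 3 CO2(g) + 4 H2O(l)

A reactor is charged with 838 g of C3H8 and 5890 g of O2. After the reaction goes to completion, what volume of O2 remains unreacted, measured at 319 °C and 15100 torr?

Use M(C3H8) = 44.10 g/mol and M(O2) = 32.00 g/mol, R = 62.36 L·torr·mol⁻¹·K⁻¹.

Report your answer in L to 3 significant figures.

n(C3H8) = 838 / 44.10 = 19.00 mol
n(O2) = 5890 / 32.00 = 184.1 mol
For 19.00 mol C3H8, stoichiometry requires (5/1) × 19.00 = 95.00 mol O2; 184.1 mol is available, so C3H8 is limiting.
n(O2) consumed = (5/1) × 19.00 = 95.00 mol; remaining = 184.1 − 95.00 = 89.10 mol
V(O2) = nRT/P = 89.10 × 62.36 × 592.15 / 15100 = 217.9 L

218 L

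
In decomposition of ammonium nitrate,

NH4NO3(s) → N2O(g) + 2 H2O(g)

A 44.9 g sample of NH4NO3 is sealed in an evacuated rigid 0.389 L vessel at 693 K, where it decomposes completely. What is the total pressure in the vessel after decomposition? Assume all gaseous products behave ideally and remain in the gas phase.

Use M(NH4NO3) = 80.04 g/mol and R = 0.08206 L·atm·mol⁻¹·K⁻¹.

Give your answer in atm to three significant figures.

n(NH4NO3) = 44.9 / 80.04 = 0.5610 mol
n(gas produced) = (3/1) × 0.5610 = 1.683 mol
P = nRT/V = 1.683 × 0.08206 × 693 / 0.389 = 246.0 atm

246 atm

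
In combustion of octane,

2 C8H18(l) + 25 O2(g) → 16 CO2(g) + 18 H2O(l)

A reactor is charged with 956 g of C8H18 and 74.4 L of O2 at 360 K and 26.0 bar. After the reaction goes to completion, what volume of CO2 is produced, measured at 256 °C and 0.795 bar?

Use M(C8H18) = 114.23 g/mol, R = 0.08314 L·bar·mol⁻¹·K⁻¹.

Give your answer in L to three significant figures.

n(C8H18) = 956 / 114.23 = 8.369 mol
n(O2) = PV/RT = (26.0 × 74.4) / (0.08314 × 360) = 64.63 mol
For 8.369 mol C8H18, stoichiometry requires (25/2) × 8.369 = 104.6 mol O2; 64.63 mol is available, so O2 is limiting.
n(CO2) = (16/25) × 64.63 = 41.36 mol
V(CO2) = nRT/P = 41.36 × 0.08314 × 529.15 / 0.795 = 2289 L

2290 L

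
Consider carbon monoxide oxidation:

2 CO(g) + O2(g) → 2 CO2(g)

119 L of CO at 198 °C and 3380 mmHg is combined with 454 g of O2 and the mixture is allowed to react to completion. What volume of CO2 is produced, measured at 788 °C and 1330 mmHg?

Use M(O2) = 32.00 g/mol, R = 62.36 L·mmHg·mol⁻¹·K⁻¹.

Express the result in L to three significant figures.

681 L

n(CO) = PV/RT = (3380 × 119) / (62.36 × 471.15) = 13.69 mol
n(O2) = 454 / 32.00 = 14.19 mol
For 13.69 mol CO, stoichiometry requires (1/2) × 13.69 = 6.845 mol O2; 14.19 mol is available, so CO is limiting.
n(CO2) = (2/2) × 13.69 = 13.69 mol
V(CO2) = nRT/P = 13.69 × 62.36 × 1061.15 / 1330 = 681.1 L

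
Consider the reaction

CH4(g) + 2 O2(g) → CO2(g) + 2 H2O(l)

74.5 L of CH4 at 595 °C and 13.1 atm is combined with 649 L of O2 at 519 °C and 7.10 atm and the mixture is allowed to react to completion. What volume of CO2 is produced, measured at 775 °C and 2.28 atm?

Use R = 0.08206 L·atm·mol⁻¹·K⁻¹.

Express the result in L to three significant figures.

517 L

n(CH4) = PV/RT = (13.1 × 74.5) / (0.08206 × 868.15) = 13.70 mol
n(O2) = PV/RT = (7.10 × 649) / (0.08206 × 792.15) = 70.89 mol
For 13.70 mol CH4, stoichiometry requires (2/1) × 13.70 = 27.40 mol O2; 70.89 mol is available, so CH4 is limiting.
n(CO2) = (1/1) × 13.70 = 13.70 mol
V(CO2) = nRT/P = 13.70 × 0.08206 × 1048.15 / 2.28 = 516.8 L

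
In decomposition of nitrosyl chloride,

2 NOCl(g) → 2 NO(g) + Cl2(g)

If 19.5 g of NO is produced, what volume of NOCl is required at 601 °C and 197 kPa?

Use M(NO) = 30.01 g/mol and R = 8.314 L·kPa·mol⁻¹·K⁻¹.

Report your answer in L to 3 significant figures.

24.0 L

n(NO) = 19.50 / 30.01 = 0.6498 mol
n(NOCl) = (2/2) × 0.6498 = 0.6498 mol
V = nRT/P = 0.6498 × 8.314 × 874.15 / 197 = 23.97 L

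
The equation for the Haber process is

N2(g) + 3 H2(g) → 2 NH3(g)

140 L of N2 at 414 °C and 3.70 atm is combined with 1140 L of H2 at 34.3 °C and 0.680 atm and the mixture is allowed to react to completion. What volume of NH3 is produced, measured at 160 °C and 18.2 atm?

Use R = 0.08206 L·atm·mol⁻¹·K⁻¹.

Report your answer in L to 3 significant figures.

n(N2) = PV/RT = (3.70 × 140) / (0.08206 × 687.15) = 9.186 mol
n(H2) = PV/RT = (0.680 × 1140) / (0.08206 × 307.45) = 30.73 mol
For 9.186 mol N2, stoichiometry requires (3/1) × 9.186 = 27.56 mol H2; 30.73 mol is available, so N2 is limiting.
n(NH3) = (2/1) × 9.186 = 18.37 mol
V(NH3) = nRT/P = 18.37 × 0.08206 × 433.15 / 18.2 = 35.88 L

35.9 L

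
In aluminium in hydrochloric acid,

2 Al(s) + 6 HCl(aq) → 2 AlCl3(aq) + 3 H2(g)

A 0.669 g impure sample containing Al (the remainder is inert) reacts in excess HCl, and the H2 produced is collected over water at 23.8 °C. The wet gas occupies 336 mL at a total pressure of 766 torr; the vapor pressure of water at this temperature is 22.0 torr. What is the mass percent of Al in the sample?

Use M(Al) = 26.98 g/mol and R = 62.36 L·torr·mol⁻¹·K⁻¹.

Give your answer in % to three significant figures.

P(H2) = 766 − 22.0 = 744.0 torr
n(H2) = PV/RT = (744.0 × 0.3360) / (62.36 × 296.95) = 0.01350 mol
n(Al) = (2/3) × 0.01350 = 0.009000 mol
m(Al) = 0.009000 × 26.98 = 0.2428 g
%Al = 0.2428 / 0.669 × 100 = 36.29%

36.3 %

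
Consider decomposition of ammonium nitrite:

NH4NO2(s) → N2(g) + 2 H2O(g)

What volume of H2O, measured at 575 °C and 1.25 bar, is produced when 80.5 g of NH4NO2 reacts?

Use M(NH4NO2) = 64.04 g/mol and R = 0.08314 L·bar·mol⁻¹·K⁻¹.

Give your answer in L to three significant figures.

142 L

n(NH4NO2) = 80.50 / 64.04 = 1.257 mol
n(H2O) = (2/1) × 1.257 = 2.514 mol
V = nRT/P = 2.514 × 0.08314 × 848.15 / 1.25 = 141.8 L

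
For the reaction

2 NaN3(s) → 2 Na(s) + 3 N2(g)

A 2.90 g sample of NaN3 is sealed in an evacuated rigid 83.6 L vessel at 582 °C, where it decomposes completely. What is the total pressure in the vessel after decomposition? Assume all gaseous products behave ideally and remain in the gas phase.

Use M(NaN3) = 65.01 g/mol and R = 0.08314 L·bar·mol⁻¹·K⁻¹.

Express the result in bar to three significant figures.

0.0569 bar

n(NaN3) = 2.90 / 65.01 = 0.04461 mol
n(gas produced) = (3/2) × 0.04461 = 0.06692 mol
P = nRT/V = 0.06692 × 0.08314 × 855.15 / 83.6 = 0.05691 bar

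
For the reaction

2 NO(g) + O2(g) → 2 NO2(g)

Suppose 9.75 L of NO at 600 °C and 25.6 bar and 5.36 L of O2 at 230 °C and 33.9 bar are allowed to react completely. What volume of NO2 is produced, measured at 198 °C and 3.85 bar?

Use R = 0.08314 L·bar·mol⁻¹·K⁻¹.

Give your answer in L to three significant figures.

n(NO) = PV/RT = (25.6 × 9.75) / (0.08314 × 873.15) = 3.438 mol
n(O2) = PV/RT = (33.9 × 5.36) / (0.08314 × 503.15) = 4.344 mol
For 3.438 mol NO, stoichiometry requires (1/2) × 3.438 = 1.719 mol O2; 4.344 mol is available, so NO is limiting.
n(NO2) = (2/2) × 3.438 = 3.438 mol
V(NO2) = nRT/P = 3.438 × 0.08314 × 471.15 / 3.85 = 34.98 L

35.0 L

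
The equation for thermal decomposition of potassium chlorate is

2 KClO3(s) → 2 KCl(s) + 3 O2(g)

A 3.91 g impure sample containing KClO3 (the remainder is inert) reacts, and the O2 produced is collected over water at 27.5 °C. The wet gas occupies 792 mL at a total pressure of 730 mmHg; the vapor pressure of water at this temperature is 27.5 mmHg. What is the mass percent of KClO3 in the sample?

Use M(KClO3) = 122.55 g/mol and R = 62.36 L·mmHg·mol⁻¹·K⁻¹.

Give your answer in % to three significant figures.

62.0 %

P(O2) = 730 − 27.5 = 702.5 mmHg
n(O2) = PV/RT = (702.5 × 0.7920) / (62.36 × 300.65) = 0.02968 mol
n(KClO3) = (2/3) × 0.02968 = 0.01979 mol
m(KClO3) = 0.01979 × 122.55 = 2.425 g
%KClO3 = 2.425 / 3.91 × 100 = 62.02%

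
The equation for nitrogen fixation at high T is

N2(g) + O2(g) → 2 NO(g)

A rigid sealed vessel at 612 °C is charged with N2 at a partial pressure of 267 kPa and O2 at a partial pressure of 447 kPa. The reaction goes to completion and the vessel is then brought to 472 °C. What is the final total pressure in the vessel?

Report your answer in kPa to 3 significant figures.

With V and T fixed, P_i ∝ n_i, so the mole ratios apply directly to partial pressures at 612 °C.
P(O2) required for 267 kPa of N2 = (1/1) × 267 = 267.0 kPa; available 447 kPa, so N2 is limiting.
P(O2) remaining = 447 − (1/1) × 267 = 180.0 kPa
P(gaseous products) = (2)/1 × 267 = 534.0 kPa
P_total at 612 °C = 180.0 + 534.0 = 714.0 kPa
Scaling to 472 °C: P = 714.0 × 745.15/885.15 = 601.1 kPa

601 kPa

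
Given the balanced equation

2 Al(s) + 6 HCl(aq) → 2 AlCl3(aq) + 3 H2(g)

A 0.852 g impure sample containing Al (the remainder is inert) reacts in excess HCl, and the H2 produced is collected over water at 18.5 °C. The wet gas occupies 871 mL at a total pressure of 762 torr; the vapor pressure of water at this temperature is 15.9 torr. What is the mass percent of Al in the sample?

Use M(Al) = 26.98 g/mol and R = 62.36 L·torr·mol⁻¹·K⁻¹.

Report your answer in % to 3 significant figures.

75.4 %

P(H2) = 762 − 15.9 = 746.1 torr
n(H2) = PV/RT = (746.1 × 0.8710) / (62.36 × 291.65) = 0.03573 mol
n(Al) = (2/3) × 0.03573 = 0.02382 mol
m(Al) = 0.02382 × 26.98 = 0.6427 g
%Al = 0.6427 / 0.852 × 100 = 75.43%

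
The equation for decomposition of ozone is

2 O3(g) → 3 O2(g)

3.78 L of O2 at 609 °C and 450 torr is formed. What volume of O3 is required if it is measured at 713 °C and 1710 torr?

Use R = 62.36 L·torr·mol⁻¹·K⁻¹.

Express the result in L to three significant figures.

0.741 L

n(O2) = PV/RT = (450 × 3.78) / (62.36 × 882.15) = 0.03092 mol
n(O3) = (2/3) × 0.03092 = 0.02061 mol
V = nRT/P = 0.02061 × 62.36 × 986.15 / 1710 = 0.7412 L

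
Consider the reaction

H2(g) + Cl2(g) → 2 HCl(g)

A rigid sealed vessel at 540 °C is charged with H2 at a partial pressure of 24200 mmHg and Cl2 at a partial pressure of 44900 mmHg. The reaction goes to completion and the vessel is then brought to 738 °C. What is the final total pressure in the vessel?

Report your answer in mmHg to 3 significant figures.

With V and T fixed, P_i ∝ n_i, so the mole ratios apply directly to partial pressures at 540 °C.
P(Cl2) required for 24200 mmHg of H2 = (1/1) × 24200 = 24200 mmHg; available 44900 mmHg, so H2 is limiting.
P(Cl2) remaining = 44900 − (1/1) × 24200 = 20700 mmHg
P(gaseous products) = (2)/1 × 24200 = 48400 mmHg
P_total at 540 °C = 20700 + 48400 = 69100 mmHg
Scaling to 738 °C: P = 69100 × 1011.15/813.15 = 85930 mmHg

85900 mmHg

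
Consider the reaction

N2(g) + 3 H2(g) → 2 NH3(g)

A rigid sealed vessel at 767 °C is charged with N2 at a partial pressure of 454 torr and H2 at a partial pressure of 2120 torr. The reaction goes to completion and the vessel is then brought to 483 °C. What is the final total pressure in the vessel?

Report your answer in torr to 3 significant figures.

1210 torr

At constant V, partial pressures at 767 °C are proportional to moles, so apply stoichiometry directly to pressures.
P(H2) required for 454 torr of N2 = (3/1) × 454 = 1362 torr; available 2120 torr, so N2 is limiting.
P(H2) remaining = 2120 − (3/1) × 454 = 758.0 torr
P(gaseous products) = (2)/1 × 454 = 908.0 torr
P_total at 767 °C = 758.0 + 908.0 = 1666 torr
Scaling to 483 °C: P = 1666 × 756.15/1040.15 = 1211 torr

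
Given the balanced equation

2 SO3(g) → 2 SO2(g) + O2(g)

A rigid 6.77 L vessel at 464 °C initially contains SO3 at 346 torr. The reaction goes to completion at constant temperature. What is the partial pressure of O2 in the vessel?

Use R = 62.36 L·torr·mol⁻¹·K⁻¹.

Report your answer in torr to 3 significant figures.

173 torr

n(SO3)₀ = PV/RT = (346 × 6.77) / (62.36 × 737.15) = 0.05096 mol
n(O2) = (1/2) × 0.05096 = 0.02548 mol
P(O2) = nRT/V = 0.02548 × 62.36 × 737.15 / 6.77 = 173.0 torr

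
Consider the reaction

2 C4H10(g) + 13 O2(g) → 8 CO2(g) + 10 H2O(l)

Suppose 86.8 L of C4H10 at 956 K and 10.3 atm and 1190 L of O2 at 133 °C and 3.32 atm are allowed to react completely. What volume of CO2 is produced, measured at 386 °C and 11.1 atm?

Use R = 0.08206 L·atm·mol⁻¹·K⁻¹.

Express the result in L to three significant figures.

n(C4H10) = PV/RT = (10.3 × 86.8) / (0.08206 × 956) = 11.40 mol
n(O2) = PV/RT = (3.32 × 1190) / (0.08206 × 406.15) = 118.5 mol
For 11.40 mol C4H10, stoichiometry requires (13/2) × 11.40 = 74.10 mol O2; 118.5 mol is available, so C4H10 is limiting.
n(CO2) = (8/2) × 11.40 = 45.60 mol
V(CO2) = nRT/P = 45.60 × 0.08206 × 659.15 / 11.1 = 222.2 L

222 L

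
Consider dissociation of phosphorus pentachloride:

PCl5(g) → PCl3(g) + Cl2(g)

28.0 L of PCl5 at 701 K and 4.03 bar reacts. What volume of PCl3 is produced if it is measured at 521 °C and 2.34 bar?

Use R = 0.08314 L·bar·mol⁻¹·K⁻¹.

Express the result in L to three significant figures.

n(PCl5) = PV/RT = (4.03 × 28.0) / (0.08314 × 701) = 1.936 mol
n(PCl3) = (1/1) × 1.936 = 1.936 mol
V = nRT/P = 1.936 × 0.08314 × 794.15 / 2.34 = 54.63 L

54.6 L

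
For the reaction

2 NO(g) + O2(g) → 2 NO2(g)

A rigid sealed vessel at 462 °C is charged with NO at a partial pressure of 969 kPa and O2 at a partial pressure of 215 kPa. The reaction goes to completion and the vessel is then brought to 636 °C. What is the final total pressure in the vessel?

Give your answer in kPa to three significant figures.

With V and T fixed, P_i ∝ n_i, so the mole ratios apply directly to partial pressures at 462 °C.
P(O2) required for 969 kPa of NO = (1/2) × 969 = 484.5 kPa; available 215 kPa, so O2 is limiting.
P(NO) remaining = 969 − (2/1) × 215 = 539.0 kPa
P(gaseous products) = (2)/1 × 215 = 430.0 kPa
P_total at 462 °C = 539.0 + 430.0 = 969.0 kPa
Scaling to 636 °C: P = 969.0 × 909.15/735.15 = 1198 kPa

1200 kPa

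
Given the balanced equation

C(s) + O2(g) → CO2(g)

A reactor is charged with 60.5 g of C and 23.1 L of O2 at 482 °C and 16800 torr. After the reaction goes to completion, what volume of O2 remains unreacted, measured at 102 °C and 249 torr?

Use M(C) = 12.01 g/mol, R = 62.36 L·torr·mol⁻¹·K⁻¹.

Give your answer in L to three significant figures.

n(C) = 60.5 / 12.01 = 5.037 mol
n(O2) = PV/RT = (16800 × 23.1) / (62.36 × 755.15) = 8.241 mol
For 5.037 mol C, stoichiometry requires (1/1) × 5.037 = 5.037 mol O2; 8.241 mol is available, so C is limiting.
n(O2) consumed = (1/1) × 5.037 = 5.037 mol; remaining = 8.241 − 5.037 = 3.204 mol
V(O2) = nRT/P = 3.204 × 62.36 × 375.15 / 249 = 301.0 L

301 L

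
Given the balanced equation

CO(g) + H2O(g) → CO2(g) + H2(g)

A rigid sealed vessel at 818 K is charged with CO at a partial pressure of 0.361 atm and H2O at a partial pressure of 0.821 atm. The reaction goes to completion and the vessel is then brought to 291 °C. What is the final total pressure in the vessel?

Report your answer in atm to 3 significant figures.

Because the vessel is rigid and T is held at 818 K, work the stoichiometry in partial pressures (P_i = n_iRT/V).
P(H2O) required for 0.361 atm of CO = (1/1) × 0.361 = 0.3610 atm; available 0.821 atm, so CO is limiting.
P(H2O) remaining = 0.821 − (1/1) × 0.361 = 0.4600 atm
P(gaseous products) = (1+1)/1 × 0.361 = 0.7220 atm
P_total at 818 K = 0.4600 + 0.7220 = 1.182 atm
Scaling to 291 °C: P = 1.182 × 564.15/818 = 0.8152 atm

0.815 atm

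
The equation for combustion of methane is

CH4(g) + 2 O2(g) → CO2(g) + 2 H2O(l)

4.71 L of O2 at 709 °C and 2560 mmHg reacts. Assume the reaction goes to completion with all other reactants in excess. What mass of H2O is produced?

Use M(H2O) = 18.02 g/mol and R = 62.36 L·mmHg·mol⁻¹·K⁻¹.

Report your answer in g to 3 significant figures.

3.55 g

n(O2) = PV/RT = (2560 × 4.71) / (62.36 × 982.15) = 0.1969 mol
n(H2O) = (2/2) × 0.1969 = 0.1969 mol
m(H2O) = 0.1969 × 18.02 = 3.548 g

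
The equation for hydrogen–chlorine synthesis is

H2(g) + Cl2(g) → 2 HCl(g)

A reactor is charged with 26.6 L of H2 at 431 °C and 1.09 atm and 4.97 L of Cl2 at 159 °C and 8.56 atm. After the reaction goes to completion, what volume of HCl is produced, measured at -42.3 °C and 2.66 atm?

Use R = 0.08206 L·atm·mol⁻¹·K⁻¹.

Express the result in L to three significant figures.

7.15 L

n(H2) = PV/RT = (1.09 × 26.6) / (0.08206 × 704.15) = 0.5018 mol
n(Cl2) = PV/RT = (8.56 × 4.97) / (0.08206 × 432.15) = 1.200 mol
For 0.5018 mol H2, stoichiometry requires (1/1) × 0.5018 = 0.5018 mol Cl2; 1.200 mol is available, so H2 is limiting.
n(HCl) = (2/1) × 0.5018 = 1.004 mol
V(HCl) = nRT/P = 1.004 × 0.08206 × 230.85 / 2.66 = 7.150 L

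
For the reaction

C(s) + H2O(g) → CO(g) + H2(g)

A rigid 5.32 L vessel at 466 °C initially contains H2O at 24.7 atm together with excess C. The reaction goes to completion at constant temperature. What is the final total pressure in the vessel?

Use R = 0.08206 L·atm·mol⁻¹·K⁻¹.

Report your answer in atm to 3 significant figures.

49.4 atm

At constant T and V, P ∝ n(gas): 1 mol gas → 2 mol gas.
P_final = (2/1) × 24.7 = 49.40 atm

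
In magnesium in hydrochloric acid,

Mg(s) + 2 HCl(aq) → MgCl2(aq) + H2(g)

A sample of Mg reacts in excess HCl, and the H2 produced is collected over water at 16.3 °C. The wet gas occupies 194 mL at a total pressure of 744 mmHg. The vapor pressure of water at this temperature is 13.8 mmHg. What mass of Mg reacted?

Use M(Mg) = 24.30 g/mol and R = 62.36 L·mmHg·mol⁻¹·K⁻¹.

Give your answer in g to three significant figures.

0.191 g

P(H2) = 744 − 13.8 = 730.2 mmHg
n(H2) = PV/RT = (730.2 × 0.1940) / (62.36 × 289.45) = 0.007848 mol
n(Mg) = (1/1) × 0.007848 = 0.007848 mol
m(Mg) = 0.007848 × 24.30 = 0.1907 g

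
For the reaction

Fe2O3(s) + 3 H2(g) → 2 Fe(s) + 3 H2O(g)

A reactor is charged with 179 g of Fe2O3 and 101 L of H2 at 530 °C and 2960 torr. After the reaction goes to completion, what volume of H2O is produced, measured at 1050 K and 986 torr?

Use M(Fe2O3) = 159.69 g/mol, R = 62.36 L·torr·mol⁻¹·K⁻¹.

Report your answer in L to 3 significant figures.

n(Fe2O3) = 179 / 159.69 = 1.121 mol
n(H2) = PV/RT = (2960 × 101) / (62.36 × 803.15) = 5.969 mol
For 1.121 mol Fe2O3, stoichiometry requires (3/1) × 1.121 = 3.363 mol H2; 5.969 mol is available, so Fe2O3 is limiting.
n(H2O) = (3/1) × 1.121 = 3.363 mol
V(H2O) = nRT/P = 3.363 × 62.36 × 1050 / 986 = 223.3 L

223 L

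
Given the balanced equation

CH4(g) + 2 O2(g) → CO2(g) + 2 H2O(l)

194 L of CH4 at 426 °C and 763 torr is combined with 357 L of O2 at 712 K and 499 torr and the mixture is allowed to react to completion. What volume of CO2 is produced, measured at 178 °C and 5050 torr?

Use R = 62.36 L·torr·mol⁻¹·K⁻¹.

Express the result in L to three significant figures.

11.2 L

n(CH4) = PV/RT = (763 × 194) / (62.36 × 699.15) = 3.395 mol
n(O2) = PV/RT = (499 × 357) / (62.36 × 712) = 4.012 mol
For 3.395 mol CH4, stoichiometry requires (2/1) × 3.395 = 6.790 mol O2; 4.012 mol is available, so O2 is limiting.
n(CO2) = (1/2) × 4.012 = 2.006 mol
V(CO2) = nRT/P = 2.006 × 62.36 × 451.15 / 5050 = 11.18 L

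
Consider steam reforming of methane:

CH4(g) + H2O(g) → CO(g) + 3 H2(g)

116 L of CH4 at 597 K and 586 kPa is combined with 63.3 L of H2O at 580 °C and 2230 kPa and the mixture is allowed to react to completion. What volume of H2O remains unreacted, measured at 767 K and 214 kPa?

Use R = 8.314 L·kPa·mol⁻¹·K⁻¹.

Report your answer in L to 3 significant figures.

185 L

n(CH4) = PV/RT = (586 × 116) / (8.314 × 597) = 13.70 mol
n(H2O) = PV/RT = (2230 × 63.3) / (8.314 × 853.15) = 19.90 mol
For 13.70 mol CH4, stoichiometry requires (1/1) × 13.70 = 13.70 mol H2O; 19.90 mol is available, so CH4 is limiting.
n(H2O) consumed = (1/1) × 13.70 = 13.70 mol; remaining = 19.90 − 13.70 = 6.200 mol
V(H2O) = nRT/P = 6.200 × 8.314 × 767 / 214 = 184.7 L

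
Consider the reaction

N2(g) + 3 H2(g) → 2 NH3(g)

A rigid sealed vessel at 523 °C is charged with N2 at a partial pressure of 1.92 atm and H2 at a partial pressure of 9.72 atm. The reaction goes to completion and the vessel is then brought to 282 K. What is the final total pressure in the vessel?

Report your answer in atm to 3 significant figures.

2.76 atm

Because the vessel is rigid and T is held at 523 °C, work the stoichiometry in partial pressures (P_i = n_iRT/V).
P(H2) required for 1.92 atm of N2 = (3/1) × 1.92 = 5.760 atm; available 9.72 atm, so N2 is limiting.
P(H2) remaining = 9.72 − (3/1) × 1.92 = 3.960 atm
P(gaseous products) = (2)/1 × 1.92 = 3.840 atm
P_total at 523 °C = 3.960 + 3.840 = 7.800 atm
Scaling to 282 K: P = 7.800 × 282/796.15 = 2.763 atm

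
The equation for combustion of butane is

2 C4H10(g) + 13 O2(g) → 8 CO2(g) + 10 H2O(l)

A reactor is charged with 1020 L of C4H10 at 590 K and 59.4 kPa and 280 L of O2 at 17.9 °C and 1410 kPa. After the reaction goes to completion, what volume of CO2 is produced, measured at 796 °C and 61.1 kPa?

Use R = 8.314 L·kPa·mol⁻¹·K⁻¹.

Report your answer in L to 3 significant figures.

7190 L

n(C4H10) = PV/RT = (59.4 × 1020) / (8.314 × 590) = 12.35 mol
n(O2) = PV/RT = (1410 × 280) / (8.314 × 291.05) = 163.2 mol
For 12.35 mol C4H10, stoichiometry requires (13/2) × 12.35 = 80.27 mol O2; 163.2 mol is available, so C4H10 is limiting.
n(CO2) = (8/2) × 12.35 = 49.40 mol
V(CO2) = nRT/P = 49.40 × 8.314 × 1069.15 / 61.1 = 7187 L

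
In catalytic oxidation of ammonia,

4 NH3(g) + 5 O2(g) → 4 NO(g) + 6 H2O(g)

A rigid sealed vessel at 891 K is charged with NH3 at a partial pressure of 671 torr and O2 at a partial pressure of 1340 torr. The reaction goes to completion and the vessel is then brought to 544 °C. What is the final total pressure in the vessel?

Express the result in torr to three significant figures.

2000 torr

Because the vessel is rigid and T is held at 891 K, work the stoichiometry in partial pressures (P_i = n_iRT/V).
P(O2) required for 671 torr of NH3 = (5/4) × 671 = 838.8 torr; available 1340 torr, so NH3 is limiting.
P(O2) remaining = 1340 − (5/4) × 671 = 501.2 torr
P(gaseous products) = (4+6)/4 × 671 = 1678 torr
P_total at 891 K = 501.2 + 1678 = 2179 torr
Scaling to 544 °C: P = 2179 × 817.15/891 = 1998 torr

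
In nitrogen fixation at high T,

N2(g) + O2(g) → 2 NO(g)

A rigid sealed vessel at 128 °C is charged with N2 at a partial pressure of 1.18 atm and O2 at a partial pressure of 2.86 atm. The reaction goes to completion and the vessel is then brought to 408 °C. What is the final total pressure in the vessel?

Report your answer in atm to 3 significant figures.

With V and T fixed, P_i ∝ n_i, so the mole ratios apply directly to partial pressures at 128 °C.
P(O2) required for 1.18 atm of N2 = (1/1) × 1.18 = 1.180 atm; available 2.86 atm, so N2 is limiting.
P(O2) remaining = 2.86 − (1/1) × 1.18 = 1.680 atm
P(gaseous products) = (2)/1 × 1.18 = 2.360 atm
P_total at 128 °C = 1.680 + 2.360 = 4.040 atm
Scaling to 408 °C: P = 4.040 × 681.15/401.15 = 6.860 atm

6.86 atm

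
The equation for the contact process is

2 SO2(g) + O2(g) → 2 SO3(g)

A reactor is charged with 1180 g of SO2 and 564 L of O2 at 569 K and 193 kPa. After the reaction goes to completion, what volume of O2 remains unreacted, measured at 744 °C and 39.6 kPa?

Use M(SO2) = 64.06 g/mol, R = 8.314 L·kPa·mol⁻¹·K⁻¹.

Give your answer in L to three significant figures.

n(SO2) = 1180 / 64.06 = 18.42 mol
n(O2) = PV/RT = (193 × 564) / (8.314 × 569) = 23.01 mol
For 18.42 mol SO2, stoichiometry requires (1/2) × 18.42 = 9.210 mol O2; 23.01 mol is available, so SO2 is limiting.
n(O2) consumed = (1/2) × 18.42 = 9.210 mol; remaining = 23.01 − 9.210 = 13.80 mol
V(O2) = nRT/P = 13.80 × 8.314 × 1017.15 / 39.6 = 2947 L

2950 L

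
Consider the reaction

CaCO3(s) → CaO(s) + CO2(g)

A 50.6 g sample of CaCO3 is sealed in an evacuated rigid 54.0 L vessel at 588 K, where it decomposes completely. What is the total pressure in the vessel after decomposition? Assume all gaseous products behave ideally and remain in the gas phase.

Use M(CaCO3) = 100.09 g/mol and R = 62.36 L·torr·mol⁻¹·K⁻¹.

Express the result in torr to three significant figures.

n(CaCO3) = 50.6 / 100.09 = 0.5055 mol
n(gas produced) = (1/1) × 0.5055 = 0.5055 mol
P = nRT/V = 0.5055 × 62.36 × 588 / 54.0 = 343.3 torr

343 torr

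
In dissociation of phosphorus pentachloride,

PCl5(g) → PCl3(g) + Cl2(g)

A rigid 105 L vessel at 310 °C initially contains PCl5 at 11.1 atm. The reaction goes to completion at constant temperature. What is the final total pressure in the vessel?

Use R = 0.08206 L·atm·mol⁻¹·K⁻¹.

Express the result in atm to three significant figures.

Rigid vessel, constant T ⇒ P scales with total gas moles (1 → 2).
P_final = (2/1) × 11.1 = 22.20 atm

22.2 atm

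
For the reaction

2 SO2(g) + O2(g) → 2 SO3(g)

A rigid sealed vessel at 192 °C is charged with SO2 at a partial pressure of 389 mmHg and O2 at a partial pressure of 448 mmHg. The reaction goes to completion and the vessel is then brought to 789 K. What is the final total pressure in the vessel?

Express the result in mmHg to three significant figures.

With V and T fixed, P_i ∝ n_i, so the mole ratios apply directly to partial pressures at 192 °C.
P(O2) required for 389 mmHg of SO2 = (1/2) × 389 = 194.5 mmHg; available 448 mmHg, so SO2 is limiting.
P(O2) remaining = 448 − (1/2) × 389 = 253.5 mmHg
P(gaseous products) = (2)/2 × 389 = 389.0 mmHg
P_total at 192 °C = 253.5 + 389.0 = 642.5 mmHg
Scaling to 789 K: P = 642.5 × 789/465.15 = 1090 mmHg

1090 mmHg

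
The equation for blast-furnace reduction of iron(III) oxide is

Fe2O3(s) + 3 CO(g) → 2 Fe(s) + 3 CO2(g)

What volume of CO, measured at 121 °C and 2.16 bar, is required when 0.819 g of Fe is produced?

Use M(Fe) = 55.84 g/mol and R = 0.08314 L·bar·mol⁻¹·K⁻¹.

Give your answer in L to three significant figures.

n(Fe) = 0.8190 / 55.84 = 0.01467 mol
n(CO) = (3/2) × 0.01467 = 0.02201 mol
V = nRT/P = 0.02201 × 0.08314 × 394.15 / 2.16 = 0.3339 L

0.334 L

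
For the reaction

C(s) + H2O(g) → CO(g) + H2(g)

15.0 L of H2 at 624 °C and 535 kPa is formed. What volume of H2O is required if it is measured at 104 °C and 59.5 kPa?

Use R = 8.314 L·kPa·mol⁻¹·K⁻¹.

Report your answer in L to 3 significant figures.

56.7 L

n(H2) = PV/RT = (535 × 15.0) / (8.314 × 897.15) = 1.076 mol
n(H2O) = (1/1) × 1.076 = 1.076 mol
V = nRT/P = 1.076 × 8.314 × 377.15 / 59.5 = 56.70 L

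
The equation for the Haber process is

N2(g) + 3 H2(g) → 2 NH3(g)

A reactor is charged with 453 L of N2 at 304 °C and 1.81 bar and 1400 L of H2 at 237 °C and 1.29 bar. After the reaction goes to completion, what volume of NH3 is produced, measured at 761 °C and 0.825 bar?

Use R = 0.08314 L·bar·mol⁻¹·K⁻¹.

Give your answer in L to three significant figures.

2960 L

n(N2) = PV/RT = (1.81 × 453) / (0.08314 × 577.15) = 17.09 mol
n(H2) = PV/RT = (1.29 × 1400) / (0.08314 × 510.15) = 42.58 mol
For 17.09 mol N2, stoichiometry requires (3/1) × 17.09 = 51.27 mol H2; 42.58 mol is available, so H2 is limiting.
n(NH3) = (2/3) × 42.58 = 28.39 mol
V(NH3) = nRT/P = 28.39 × 0.08314 × 1034.15 / 0.825 = 2959 L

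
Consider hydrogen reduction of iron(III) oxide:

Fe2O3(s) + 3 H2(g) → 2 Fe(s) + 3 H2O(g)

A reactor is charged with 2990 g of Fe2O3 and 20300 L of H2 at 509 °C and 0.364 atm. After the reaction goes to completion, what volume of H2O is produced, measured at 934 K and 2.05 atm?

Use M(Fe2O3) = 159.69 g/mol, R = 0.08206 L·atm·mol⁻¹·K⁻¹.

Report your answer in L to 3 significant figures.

n(Fe2O3) = 2990 / 159.69 = 18.72 mol
n(H2) = PV/RT = (0.364 × 20300) / (0.08206 × 782.15) = 115.1 mol
For 18.72 mol Fe2O3, stoichiometry requires (3/1) × 18.72 = 56.16 mol H2; 115.1 mol is available, so Fe2O3 is limiting.
n(H2O) = (3/1) × 18.72 = 56.16 mol
V(H2O) = nRT/P = 56.16 × 0.08206 × 934 / 2.05 = 2100 L

2100 L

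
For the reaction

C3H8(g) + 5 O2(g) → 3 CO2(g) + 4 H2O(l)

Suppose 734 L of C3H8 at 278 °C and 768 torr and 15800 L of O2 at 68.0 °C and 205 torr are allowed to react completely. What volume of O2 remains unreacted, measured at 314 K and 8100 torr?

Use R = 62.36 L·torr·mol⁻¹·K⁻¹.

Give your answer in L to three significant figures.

170 L

n(C3H8) = PV/RT = (768 × 734) / (62.36 × 551.15) = 16.40 mol
n(O2) = PV/RT = (205 × 15800) / (62.36 × 341.15) = 152.3 mol
For 16.40 mol C3H8, stoichiometry requires (5/1) × 16.40 = 82.00 mol O2; 152.3 mol is available, so C3H8 is limiting.
n(O2) consumed = (5/1) × 16.40 = 82.00 mol; remaining = 152.3 − 82.00 = 70.30 mol
V(O2) = nRT/P = 70.30 × 62.36 × 314 / 8100 = 169.9 L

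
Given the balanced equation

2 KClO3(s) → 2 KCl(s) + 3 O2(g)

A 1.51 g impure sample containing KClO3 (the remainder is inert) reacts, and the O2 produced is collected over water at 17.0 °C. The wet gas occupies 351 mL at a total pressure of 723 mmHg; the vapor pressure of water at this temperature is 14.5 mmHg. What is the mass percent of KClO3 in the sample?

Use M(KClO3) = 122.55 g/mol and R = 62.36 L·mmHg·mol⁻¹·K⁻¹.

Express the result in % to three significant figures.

74.4 %

P(O2) = 723 − 14.5 = 708.5 mmHg
n(O2) = PV/RT = (708.5 × 0.3510) / (62.36 × 290.15) = 0.01374 mol
n(KClO3) = (2/3) × 0.01374 = 0.009160 mol
m(KClO3) = 0.009160 × 122.55 = 1.123 g
%KClO3 = 1.123 / 1.51 × 100 = 74.37%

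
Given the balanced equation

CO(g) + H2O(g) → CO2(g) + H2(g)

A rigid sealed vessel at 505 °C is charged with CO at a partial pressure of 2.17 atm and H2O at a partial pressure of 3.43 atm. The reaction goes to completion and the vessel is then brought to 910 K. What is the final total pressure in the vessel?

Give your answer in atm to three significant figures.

At constant V, partial pressures at 505 °C are proportional to moles, so apply stoichiometry directly to pressures.
P(H2O) required for 2.17 atm of CO = (1/1) × 2.17 = 2.170 atm; available 3.43 atm, so CO is limiting.
P(H2O) remaining = 3.43 − (1/1) × 2.17 = 1.260 atm
P(gaseous products) = (1+1)/1 × 2.17 = 4.340 atm
P_total at 505 °C = 1.260 + 4.340 = 5.600 atm
Scaling to 910 K: P = 5.600 × 910/778.15 = 6.549 atm

6.55 atm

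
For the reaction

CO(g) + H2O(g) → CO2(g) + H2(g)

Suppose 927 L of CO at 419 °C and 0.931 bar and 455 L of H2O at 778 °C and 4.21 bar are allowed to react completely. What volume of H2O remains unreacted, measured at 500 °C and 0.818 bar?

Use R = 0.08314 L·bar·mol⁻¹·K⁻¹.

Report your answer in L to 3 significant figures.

n(CO) = PV/RT = (0.931 × 927) / (0.08314 × 692.15) = 15.00 mol
n(H2O) = PV/RT = (4.21 × 455) / (0.08314 × 1051.15) = 21.92 mol
For 15.00 mol CO, stoichiometry requires (1/1) × 15.00 = 15.00 mol H2O; 21.92 mol is available, so CO is limiting.
n(H2O) consumed = (1/1) × 15.00 = 15.00 mol; remaining = 21.92 − 15.00 = 6.920 mol
V(H2O) = nRT/P = 6.920 × 0.08314 × 773.15 / 0.818 = 543.8 L

544 L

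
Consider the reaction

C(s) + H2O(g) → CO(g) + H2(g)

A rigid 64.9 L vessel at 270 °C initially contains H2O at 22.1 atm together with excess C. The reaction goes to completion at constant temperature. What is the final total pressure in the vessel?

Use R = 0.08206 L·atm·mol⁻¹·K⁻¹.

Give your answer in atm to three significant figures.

44.2 atm

Since T and V are fixed, P_final/P_initial = n_final/n_initial = 2/1.
P_final = (2/1) × 22.1 = 44.20 atm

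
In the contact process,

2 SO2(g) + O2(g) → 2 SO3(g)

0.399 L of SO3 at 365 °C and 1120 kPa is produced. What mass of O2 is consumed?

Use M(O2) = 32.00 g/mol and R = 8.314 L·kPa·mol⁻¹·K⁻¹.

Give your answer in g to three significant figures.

1.35 g

n(SO3) = PV/RT = (1120 × 0.399) / (8.314 × 638.15) = 0.08423 mol
n(O2) = (1/2) × 0.08423 = 0.04211 mol
m(O2) = 0.04211 × 32.00 = 1.348 g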